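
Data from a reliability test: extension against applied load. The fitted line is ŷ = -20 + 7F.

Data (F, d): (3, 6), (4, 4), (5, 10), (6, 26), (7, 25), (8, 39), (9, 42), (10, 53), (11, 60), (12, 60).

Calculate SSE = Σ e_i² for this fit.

SSE = 142

F=3: ŷ = -20 + 7·3 = 1; e = 6 − 1 = 5
F=4: ŷ = -20 + 7·4 = 8; e = 4 − 8 = -4
F=5: ŷ = -20 + 7·5 = 15; e = 10 − 15 = -5
F=6: ŷ = -20 + 7·6 = 22; e = 26 − 22 = 4
F=7: ŷ = -20 + 7·7 = 29; e = 25 − 29 = -4
F=8: ŷ = -20 + 7·8 = 36; e = 39 − 36 = 3
F=9: ŷ = -20 + 7·9 = 43; e = 42 − 43 = -1
F=10: ŷ = -20 + 7·10 = 50; e = 53 − 50 = 3
F=11: ŷ = -20 + 7·11 = 57; e = 60 − 57 = 3
F=12: ŷ = -20 + 7·12 = 64; e = 60 − 64 = -4
SSE = 25 + 16 + 25 + 16 + 16 + 9 + 1 + 9 + 9 + 16 = 142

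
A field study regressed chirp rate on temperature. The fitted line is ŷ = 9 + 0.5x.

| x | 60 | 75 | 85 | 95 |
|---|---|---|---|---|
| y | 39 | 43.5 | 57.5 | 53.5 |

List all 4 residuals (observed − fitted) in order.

x=60: ŷ = 9 + 0.5·60 = 39; r = 39 − 39 = 0
x=75: ŷ = 9 + 0.5·75 = 46.5; r = 43.5 − 46.5 = -3
x=85: ŷ = 9 + 0.5·85 = 51.5; r = 57.5 − 51.5 = 6
x=95: ŷ = 9 + 0.5·95 = 56.5; r = 53.5 − 56.5 = -3

0, -3, 6, -3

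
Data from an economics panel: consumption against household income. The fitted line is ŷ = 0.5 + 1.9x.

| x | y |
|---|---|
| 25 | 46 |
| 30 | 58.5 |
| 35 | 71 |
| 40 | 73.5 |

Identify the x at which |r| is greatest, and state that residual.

x = 35, r = 4

x=25: ŷ = 0.5 + 1.9·25 = 48; r = 46 − 48 = -2
x=30: ŷ = 0.5 + 1.9·30 = 57.5; r = 58.5 − 57.5 = 1
x=35: ŷ = 0.5 + 1.9·35 = 67; r = 71 − 67 = 4
x=40: ŷ = 0.5 + 1.9·40 = 76.5; r = 73.5 − 76.5 = -3
Largest |r| is 4 at x = 35, residual 4.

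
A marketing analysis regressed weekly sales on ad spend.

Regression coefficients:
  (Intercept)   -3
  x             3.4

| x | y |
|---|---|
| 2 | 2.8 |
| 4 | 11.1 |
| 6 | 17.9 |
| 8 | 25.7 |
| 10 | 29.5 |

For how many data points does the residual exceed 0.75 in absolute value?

x=2: ŷ = -3 + 3.4·2 = 3.8; r = 2.8 − 3.8 = -1
x=4: ŷ = -3 + 3.4·4 = 10.6; r = 11.1 − 10.6 = 0.5
x=6: ŷ = -3 + 3.4·6 = 17.4; r = 17.9 − 17.4 = 0.5
x=8: ŷ = -3 + 3.4·8 = 24.2; r = 25.7 − 24.2 = 1.5
x=10: ŷ = -3 + 3.4·10 = 31; r = 29.5 − 31 = -1.5
|r| > 0.75: x=2 (|r|=1), x=8 (|r|=1.5), x=10 (|r|=1.5) → 3

3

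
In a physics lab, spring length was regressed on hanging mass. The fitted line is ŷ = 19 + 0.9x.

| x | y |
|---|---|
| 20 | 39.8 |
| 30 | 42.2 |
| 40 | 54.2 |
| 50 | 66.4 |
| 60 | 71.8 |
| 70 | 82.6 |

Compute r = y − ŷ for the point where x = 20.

r = 2.8

ŷ = 19 + 0.9·20 = 37
r = 39.8 − 37 = 2.8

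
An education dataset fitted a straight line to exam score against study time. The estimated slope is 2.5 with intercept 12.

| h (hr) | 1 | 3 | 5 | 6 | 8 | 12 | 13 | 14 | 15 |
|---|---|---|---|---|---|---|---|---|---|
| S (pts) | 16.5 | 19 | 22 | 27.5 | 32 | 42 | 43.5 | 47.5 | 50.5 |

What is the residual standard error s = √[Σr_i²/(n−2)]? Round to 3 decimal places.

s = 1.363

h=1: Ŝ = 12 + 2.5·1 = 14.5; r = 16.5 − 14.5 = 2
h=3: Ŝ = 12 + 2.5·3 = 19.5; r = 19 − 19.5 = -0.5
h=5: Ŝ = 12 + 2.5·5 = 24.5; r = 22 − 24.5 = -2.5
h=6: Ŝ = 12 + 2.5·6 = 27; r = 27.5 − 27 = 0.5
h=8: Ŝ = 12 + 2.5·8 = 32; r = 32 − 32 = 0
h=12: Ŝ = 12 + 2.5·12 = 42; r = 42 − 42 = 0
h=13: Ŝ = 12 + 2.5·13 = 44.5; r = 43.5 − 44.5 = -1
h=14: Ŝ = 12 + 2.5·14 = 47; r = 47.5 − 47 = 0.5
h=15: Ŝ = 12 + 2.5·15 = 49.5; r = 50.5 − 49.5 = 1
SSE = 4 + 0.25 + 6.25 + 0.25 + 0 + 0 + 1 + 0.25 + 1 = 13
s = √(13/7) = √1.85714 ≈ 1.363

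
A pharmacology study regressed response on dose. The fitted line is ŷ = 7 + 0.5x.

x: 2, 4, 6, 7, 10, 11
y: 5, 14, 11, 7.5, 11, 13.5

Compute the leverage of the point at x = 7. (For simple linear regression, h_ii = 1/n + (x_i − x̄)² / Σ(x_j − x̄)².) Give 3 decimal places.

x̄ = (2 + 4 + 6 + 7 + 10 + 11)/6 = 6.66667
Σ(x − x̄)² = 21.7778 + 7.11111 + 0.444444 + 0.111111 + 11.1111 + 18.7778 = 59.3333
h = 1/6 + (0.333333)²/59.3333 = 0.166667 + 0.00187266 = 0.169

h = 0.169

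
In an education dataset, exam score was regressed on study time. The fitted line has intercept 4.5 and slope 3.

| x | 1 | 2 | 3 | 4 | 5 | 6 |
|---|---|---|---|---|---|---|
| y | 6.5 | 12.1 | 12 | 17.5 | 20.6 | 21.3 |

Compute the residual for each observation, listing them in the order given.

-1, 1.6, -1.5, 1, 1.1, -1.2

x=1: ŷ = 4.5 + 3·1 = 7.5; r = 6.5 − 7.5 = -1
x=2: ŷ = 4.5 + 3·2 = 10.5; r = 12.1 − 10.5 = 1.6
x=3: ŷ = 4.5 + 3·3 = 13.5; r = 12 − 13.5 = -1.5
x=4: ŷ = 4.5 + 3·4 = 16.5; r = 17.5 − 16.5 = 1
x=5: ŷ = 4.5 + 3·5 = 19.5; r = 20.6 − 19.5 = 1.1
x=6: ŷ = 4.5 + 3·6 = 22.5; r = 21.3 − 22.5 = -1.2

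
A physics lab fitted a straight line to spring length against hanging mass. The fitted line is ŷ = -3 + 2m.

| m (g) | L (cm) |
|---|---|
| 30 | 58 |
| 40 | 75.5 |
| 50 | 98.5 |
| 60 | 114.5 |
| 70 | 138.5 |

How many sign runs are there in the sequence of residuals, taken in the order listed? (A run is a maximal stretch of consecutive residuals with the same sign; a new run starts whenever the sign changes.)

m=30: ŷ = -3 + 2·30 = 57; e = 58 − 57 = 1
m=40: ŷ = -3 + 2·40 = 77; e = 75.5 − 77 = -1.5
m=50: ŷ = -3 + 2·50 = 97; e = 98.5 − 97 = 1.5
m=60: ŷ = -3 + 2·60 = 117; e = 114.5 − 117 = -2.5
m=70: ŷ = -3 + 2·70 = 137; e = 138.5 − 137 = 1.5
Signs: + − + − +
Runs: +×1, −×1, +×1, −×1, +×1 → 5

5 runs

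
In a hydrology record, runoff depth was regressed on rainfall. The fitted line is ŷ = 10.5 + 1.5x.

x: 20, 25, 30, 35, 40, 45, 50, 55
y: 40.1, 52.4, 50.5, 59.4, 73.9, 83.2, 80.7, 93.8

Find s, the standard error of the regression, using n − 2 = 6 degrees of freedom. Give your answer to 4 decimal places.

s = 4.4677

x=20: ŷ = 10.5 + 1.5·20 = 40.5; r = 40.1 − 40.5 = -0.4
x=25: ŷ = 10.5 + 1.5·25 = 48; r = 52.4 − 48 = 4.4
x=30: ŷ = 10.5 + 1.5·30 = 55.5; r = 50.5 − 55.5 = -5
x=35: ŷ = 10.5 + 1.5·35 = 63; r = 59.4 − 63 = -3.6
x=40: ŷ = 10.5 + 1.5·40 = 70.5; r = 73.9 − 70.5 = 3.4
x=45: ŷ = 10.5 + 1.5·45 = 78; r = 83.2 − 78 = 5.2
x=50: ŷ = 10.5 + 1.5·50 = 85.5; r = 80.7 − 85.5 = -4.8
x=55: ŷ = 10.5 + 1.5·55 = 93; r = 93.8 − 93 = 0.8
SSE = 0.16 + 19.36 + 25 + 12.96 + 11.56 + 27.04 + 23.04 + 0.64 = 119.76
s = √(119.76/6) = √19.96 ≈ 4.4677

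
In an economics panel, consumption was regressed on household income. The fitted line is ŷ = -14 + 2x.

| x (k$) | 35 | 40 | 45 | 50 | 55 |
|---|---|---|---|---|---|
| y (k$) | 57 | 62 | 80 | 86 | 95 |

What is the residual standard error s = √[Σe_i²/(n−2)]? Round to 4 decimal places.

x=35: ŷ = -14 + 2·35 = 56; e = 57 − 56 = 1
x=40: ŷ = -14 + 2·40 = 66; e = 62 − 66 = -4
x=45: ŷ = -14 + 2·45 = 76; e = 80 − 76 = 4
x=50: ŷ = -14 + 2·50 = 86; e = 86 − 86 = 0
x=55: ŷ = -14 + 2·55 = 96; e = 95 − 96 = -1
SSE = 1 + 16 + 16 + 0 + 1 = 34
s = √(34/3) = √11.3333 ≈ 3.3665

s = 3.3665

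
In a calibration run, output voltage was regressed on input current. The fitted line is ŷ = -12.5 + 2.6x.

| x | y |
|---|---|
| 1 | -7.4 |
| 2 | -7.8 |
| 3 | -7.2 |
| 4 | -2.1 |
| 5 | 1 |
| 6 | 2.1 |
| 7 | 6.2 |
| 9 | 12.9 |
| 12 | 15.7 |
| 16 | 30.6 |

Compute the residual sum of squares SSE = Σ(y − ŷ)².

SSE = 29.5

x=1: ŷ = -12.5 + 2.6·1 = -9.9; e = -7.4 − (-9.9) = 2.5
x=2: ŷ = -12.5 + 2.6·2 = -7.3; e = -7.8 − (-7.3) = -0.5
x=3: ŷ = -12.5 + 2.6·3 = -4.7; e = -7.2 − (-4.7) = -2.5
x=4: ŷ = -12.5 + 2.6·4 = -2.1; e = -2.1 − (-2.1) = 0
x=5: ŷ = -12.5 + 2.6·5 = 0.5; e = 1 − 0.5 = 0.5
x=6: ŷ = -12.5 + 2.6·6 = 3.1; e = 2.1 − 3.1 = -1
x=7: ŷ = -12.5 + 2.6·7 = 5.7; e = 6.2 − 5.7 = 0.5
x=9: ŷ = -12.5 + 2.6·9 = 10.9; e = 12.9 − 10.9 = 2
x=12: ŷ = -12.5 + 2.6·12 = 18.7; e = 15.7 − 18.7 = -3
x=16: ŷ = -12.5 + 2.6·16 = 29.1; e = 30.6 − 29.1 = 1.5
SSE = 6.25 + 0.25 + 6.25 + 0 + 0.25 + 1 + 0.25 + 4 + 9 + 2.25 = 29.5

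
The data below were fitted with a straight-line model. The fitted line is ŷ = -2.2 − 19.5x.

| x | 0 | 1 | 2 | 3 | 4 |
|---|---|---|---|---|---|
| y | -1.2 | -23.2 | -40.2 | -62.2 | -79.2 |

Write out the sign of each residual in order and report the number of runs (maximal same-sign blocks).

x=0: ŷ = -2.2 − 19.5·0 = -2.2; r = -1.2 − (-2.2) = 1
x=1: ŷ = -2.2 − 19.5·1 = -21.7; r = -23.2 − (-21.7) = -1.5
x=2: ŷ = -2.2 − 19.5·2 = -41.2; r = -40.2 − (-41.2) = 1
x=3: ŷ = -2.2 − 19.5·3 = -60.7; r = -62.2 − (-60.7) = -1.5
x=4: ŷ = -2.2 − 19.5·4 = -80.2; r = -79.2 − (-80.2) = 1
Signs: + − + − +
Runs: +×1, −×1, +×1, −×1, +×1 → 5

5 runs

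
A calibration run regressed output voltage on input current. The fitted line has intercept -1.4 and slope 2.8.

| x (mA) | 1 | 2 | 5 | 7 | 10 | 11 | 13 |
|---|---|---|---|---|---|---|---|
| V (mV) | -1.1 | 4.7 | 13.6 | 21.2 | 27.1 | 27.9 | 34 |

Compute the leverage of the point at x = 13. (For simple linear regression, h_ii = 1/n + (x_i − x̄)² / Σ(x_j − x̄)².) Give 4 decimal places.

h = 0.4286

x̄ = (1 + 2 + 5 + 7 + 10 + 11 + 13)/7 = 7
Σ(x − x̄)² = 36 + 25 + 4 + 0 + 9 + 16 + 36 = 126
h = 1/7 + (6)²/126 = 0.142857 + 0.285714 = 0.4286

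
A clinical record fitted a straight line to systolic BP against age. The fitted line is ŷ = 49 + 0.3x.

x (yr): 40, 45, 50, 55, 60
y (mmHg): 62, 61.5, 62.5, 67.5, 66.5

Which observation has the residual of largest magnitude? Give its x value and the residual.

x = 55, e = 2

x=40: ŷ = 49 + 0.3·40 = 61; e = 62 − 61 = 1
x=45: ŷ = 49 + 0.3·45 = 62.5; e = 61.5 − 62.5 = -1
x=50: ŷ = 49 + 0.3·50 = 64; e = 62.5 − 64 = -1.5
x=55: ŷ = 49 + 0.3·55 = 65.5; e = 67.5 − 65.5 = 2
x=60: ŷ = 49 + 0.3·60 = 67; e = 66.5 − 67 = -0.5
Largest |e| is 2 at x = 55, residual 2.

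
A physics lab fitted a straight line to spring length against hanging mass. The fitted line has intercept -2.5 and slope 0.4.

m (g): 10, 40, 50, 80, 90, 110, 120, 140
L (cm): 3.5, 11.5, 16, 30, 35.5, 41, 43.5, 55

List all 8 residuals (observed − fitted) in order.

m=10: L̂ = -2.5 + 0.4·10 = 1.5; r = 3.5 − 1.5 = 2
m=40: L̂ = -2.5 + 0.4·40 = 13.5; r = 11.5 − 13.5 = -2
m=50: L̂ = -2.5 + 0.4·50 = 17.5; r = 16 − 17.5 = -1.5
m=80: L̂ = -2.5 + 0.4·80 = 29.5; r = 30 − 29.5 = 0.5
m=90: L̂ = -2.5 + 0.4·90 = 33.5; r = 35.5 − 33.5 = 2
m=110: L̂ = -2.5 + 0.4·110 = 41.5; r = 41 − 41.5 = -0.5
m=120: L̂ = -2.5 + 0.4·120 = 45.5; r = 43.5 − 45.5 = -2
m=140: L̂ = -2.5 + 0.4·140 = 53.5; r = 55 − 53.5 = 1.5

2, -2, -1.5, 0.5, 2, -0.5, -2, 1.5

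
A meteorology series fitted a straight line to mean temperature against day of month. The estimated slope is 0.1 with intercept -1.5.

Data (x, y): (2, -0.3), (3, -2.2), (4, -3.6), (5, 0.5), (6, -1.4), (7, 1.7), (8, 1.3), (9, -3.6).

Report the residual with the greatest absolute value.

x=2: ŷ = -1.5 + 0.1·2 = -1.3; e = -0.3 − (-1.3) = 1
x=3: ŷ = -1.5 + 0.1·3 = -1.2; e = -2.2 − (-1.2) = -1
x=4: ŷ = -1.5 + 0.1·4 = -1.1; e = -3.6 − (-1.1) = -2.5
x=5: ŷ = -1.5 + 0.1·5 = -1; e = 0.5 − (-1) = 1.5
x=6: ŷ = -1.5 + 0.1·6 = -0.9; e = -1.4 − (-0.9) = -0.5
x=7: ŷ = -1.5 + 0.1·7 = -0.8; e = 1.7 − (-0.8) = 2.5
x=8: ŷ = -1.5 + 0.1·8 = -0.7; e = 1.3 − (-0.7) = 2
x=9: ŷ = -1.5 + 0.1·9 = -0.6; e = -3.6 − (-0.6) = -3
Largest |e| is 3 at x = 9, residual -3.

e = -3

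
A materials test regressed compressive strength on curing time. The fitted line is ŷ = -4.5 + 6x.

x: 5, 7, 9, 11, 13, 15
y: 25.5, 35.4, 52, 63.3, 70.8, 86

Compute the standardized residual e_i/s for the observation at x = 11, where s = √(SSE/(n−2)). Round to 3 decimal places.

0.777

x=5: ŷ = -4.5 + 6·5 = 25.5; e = 25.5 − 25.5 = 0
x=7: ŷ = -4.5 + 6·7 = 37.5; e = 35.4 − 37.5 = -2.1
x=9: ŷ = -4.5 + 6·9 = 49.5; e = 52 − 49.5 = 2.5
x=11: ŷ = -4.5 + 6·11 = 61.5; e = 63.3 − 61.5 = 1.8
x=13: ŷ = -4.5 + 6·13 = 73.5; e = 70.8 − 73.5 = -2.7
x=15: ŷ = -4.5 + 6·15 = 85.5; e = 86 − 85.5 = 0.5
SSE = 0 + 4.41 + 6.25 + 3.24 + 7.29 + 0.25 = 21.44
s = √(21.44/4) = 2.31517
e/s = 1.8 / 2.31517 = 0.777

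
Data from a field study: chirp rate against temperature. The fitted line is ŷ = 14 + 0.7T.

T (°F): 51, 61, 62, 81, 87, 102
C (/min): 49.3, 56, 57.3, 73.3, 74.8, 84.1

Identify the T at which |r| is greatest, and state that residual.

T = 81, r = 2.6

T=51: ŷ = 14 + 0.7·51 = 49.7; r = 49.3 − 49.7 = -0.4
T=61: ŷ = 14 + 0.7·61 = 56.7; r = 56 − 56.7 = -0.7
T=62: ŷ = 14 + 0.7·62 = 57.4; r = 57.3 − 57.4 = -0.1
T=81: ŷ = 14 + 0.7·81 = 70.7; r = 73.3 − 70.7 = 2.6
T=87: ŷ = 14 + 0.7·87 = 74.9; r = 74.8 − 74.9 = -0.1
T=102: ŷ = 14 + 0.7·102 = 85.4; r = 84.1 − 85.4 = -1.3
Largest |r| is 2.6 at T = 81, residual 2.6.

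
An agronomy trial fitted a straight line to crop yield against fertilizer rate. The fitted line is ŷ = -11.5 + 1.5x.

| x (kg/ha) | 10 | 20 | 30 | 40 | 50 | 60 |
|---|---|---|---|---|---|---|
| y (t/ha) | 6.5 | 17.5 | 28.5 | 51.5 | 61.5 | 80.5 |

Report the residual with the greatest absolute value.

x=10: ŷ = -11.5 + 1.5·10 = 3.5; r = 6.5 − 3.5 = 3
x=20: ŷ = -11.5 + 1.5·20 = 18.5; r = 17.5 − 18.5 = -1
x=30: ŷ = -11.5 + 1.5·30 = 33.5; r = 28.5 − 33.5 = -5
x=40: ŷ = -11.5 + 1.5·40 = 48.5; r = 51.5 − 48.5 = 3
x=50: ŷ = -11.5 + 1.5·50 = 63.5; r = 61.5 − 63.5 = -2
x=60: ŷ = -11.5 + 1.5·60 = 78.5; r = 80.5 − 78.5 = 2
Largest |r| is 5 at x = 30, residual -5.

r = -5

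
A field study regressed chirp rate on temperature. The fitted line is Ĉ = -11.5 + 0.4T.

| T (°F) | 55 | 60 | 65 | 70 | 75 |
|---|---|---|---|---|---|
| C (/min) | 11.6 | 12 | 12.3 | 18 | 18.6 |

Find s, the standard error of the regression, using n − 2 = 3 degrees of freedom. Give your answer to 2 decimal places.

T=55: Ĉ = -11.5 + 0.4·55 = 10.5; r = 11.6 − 10.5 = 1.1
T=60: Ĉ = -11.5 + 0.4·60 = 12.5; r = 12 − 12.5 = -0.5
T=65: Ĉ = -11.5 + 0.4·65 = 14.5; r = 12.3 − 14.5 = -2.2
T=70: Ĉ = -11.5 + 0.4·70 = 16.5; r = 18 − 16.5 = 1.5
T=75: Ĉ = -11.5 + 0.4·75 = 18.5; r = 18.6 − 18.5 = 0.1
SSE = 1.21 + 0.25 + 4.84 + 2.25 + 0.01 = 8.56
s = √(8.56/3) = √2.85333 ≈ 1.69

s = 1.69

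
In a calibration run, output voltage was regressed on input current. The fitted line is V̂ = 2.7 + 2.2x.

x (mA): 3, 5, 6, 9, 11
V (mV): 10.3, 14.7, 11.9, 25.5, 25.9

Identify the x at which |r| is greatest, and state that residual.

x=3: V̂ = 2.7 + 2.2·3 = 9.3; r = 10.3 − 9.3 = 1
x=5: V̂ = 2.7 + 2.2·5 = 13.7; r = 14.7 − 13.7 = 1
x=6: V̂ = 2.7 + 2.2·6 = 15.9; r = 11.9 − 15.9 = -4
x=9: V̂ = 2.7 + 2.2·9 = 22.5; r = 25.5 − 22.5 = 3
x=11: V̂ = 2.7 + 2.2·11 = 26.9; r = 25.9 − 26.9 = -1
Largest |r| is 4 at x = 6, residual -4.

x = 6, r = -4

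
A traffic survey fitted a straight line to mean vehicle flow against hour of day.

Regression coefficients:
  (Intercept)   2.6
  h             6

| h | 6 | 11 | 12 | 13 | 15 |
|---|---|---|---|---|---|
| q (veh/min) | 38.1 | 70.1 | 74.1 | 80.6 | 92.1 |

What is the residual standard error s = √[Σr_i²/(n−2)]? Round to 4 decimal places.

h=6: ŷ = 2.6 + 6·6 = 38.6; r = 38.1 − 38.6 = -0.5
h=11: ŷ = 2.6 + 6·11 = 68.6; r = 70.1 − 68.6 = 1.5
h=12: ŷ = 2.6 + 6·12 = 74.6; r = 74.1 − 74.6 = -0.5
h=13: ŷ = 2.6 + 6·13 = 80.6; r = 80.6 − 80.6 = 0
h=15: ŷ = 2.6 + 6·15 = 92.6; r = 92.1 − 92.6 = -0.5
SSE = 0.25 + 2.25 + 0.25 + 0 + 0.25 = 3
s = √(3/3) = √1 ≈ 1.0000

s = 1.0000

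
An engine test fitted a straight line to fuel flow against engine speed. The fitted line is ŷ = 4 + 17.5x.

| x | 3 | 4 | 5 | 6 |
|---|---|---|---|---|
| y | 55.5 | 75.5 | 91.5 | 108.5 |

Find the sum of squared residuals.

SSE = 3.5

x=3: ŷ = 4 + 17.5·3 = 56.5; e = 55.5 − 56.5 = -1
x=4: ŷ = 4 + 17.5·4 = 74; e = 75.5 − 74 = 1.5
x=5: ŷ = 4 + 17.5·5 = 91.5; e = 91.5 − 91.5 = 0
x=6: ŷ = 4 + 17.5·6 = 109; e = 108.5 − 109 = -0.5
SSE = 1 + 2.25 + 0 + 0.25 = 3.5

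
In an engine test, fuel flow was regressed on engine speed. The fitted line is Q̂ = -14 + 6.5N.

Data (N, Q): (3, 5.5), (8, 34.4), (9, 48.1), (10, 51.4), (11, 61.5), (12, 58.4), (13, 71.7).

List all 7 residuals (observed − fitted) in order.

N=3: Q̂ = -14 + 6.5·3 = 5.5; e = 5.5 − 5.5 = 0
N=8: Q̂ = -14 + 6.5·8 = 38; e = 34.4 − 38 = -3.6
N=9: Q̂ = -14 + 6.5·9 = 44.5; e = 48.1 − 44.5 = 3.6
N=10: Q̂ = -14 + 6.5·10 = 51; e = 51.4 − 51 = 0.4
N=11: Q̂ = -14 + 6.5·11 = 57.5; e = 61.5 − 57.5 = 4
N=12: Q̂ = -14 + 6.5·12 = 64; e = 58.4 − 64 = -5.6
N=13: Q̂ = -14 + 6.5·13 = 70.5; e = 71.7 − 70.5 = 1.2

0, -3.6, 3.6, 0.4, 4, -5.6, 1.2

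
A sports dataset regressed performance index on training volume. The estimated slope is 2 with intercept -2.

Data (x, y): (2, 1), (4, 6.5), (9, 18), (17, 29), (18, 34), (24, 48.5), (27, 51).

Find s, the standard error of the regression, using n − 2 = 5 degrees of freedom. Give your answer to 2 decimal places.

s = 2.07

x=2: ŷ = -2 + 2·2 = 2; r = 1 − 2 = -1
x=4: ŷ = -2 + 2·4 = 6; r = 6.5 − 6 = 0.5
x=9: ŷ = -2 + 2·9 = 16; r = 18 − 16 = 2
x=17: ŷ = -2 + 2·17 = 32; r = 29 − 32 = -3
x=18: ŷ = -2 + 2·18 = 34; r = 34 − 34 = 0
x=24: ŷ = -2 + 2·24 = 46; r = 48.5 − 46 = 2.5
x=27: ŷ = -2 + 2·27 = 52; r = 51 − 52 = -1
SSE = 1 + 0.25 + 4 + 9 + 0 + 6.25 + 1 = 21.5
s = √(21.5/5) = √4.3 ≈ 2.07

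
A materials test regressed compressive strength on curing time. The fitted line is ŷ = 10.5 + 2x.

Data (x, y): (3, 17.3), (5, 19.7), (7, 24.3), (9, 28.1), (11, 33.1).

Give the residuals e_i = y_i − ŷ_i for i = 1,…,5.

0.8, -0.8, -0.2, -0.4, 0.6

x=3: ŷ = 10.5 + 2·3 = 16.5; e = 17.3 − 16.5 = 0.8
x=5: ŷ = 10.5 + 2·5 = 20.5; e = 19.7 − 20.5 = -0.8
x=7: ŷ = 10.5 + 2·7 = 24.5; e = 24.3 − 24.5 = -0.2
x=9: ŷ = 10.5 + 2·9 = 28.5; e = 28.1 − 28.5 = -0.4
x=11: ŷ = 10.5 + 2·11 = 32.5; e = 33.1 − 32.5 = 0.6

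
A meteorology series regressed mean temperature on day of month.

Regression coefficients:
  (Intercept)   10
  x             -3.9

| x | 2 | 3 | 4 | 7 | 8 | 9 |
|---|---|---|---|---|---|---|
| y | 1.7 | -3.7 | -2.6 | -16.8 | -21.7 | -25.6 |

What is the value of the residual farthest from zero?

e = 3

x=2: ŷ = 10 − 3.9·2 = 2.2; e = 1.7 − 2.2 = -0.5
x=3: ŷ = 10 − 3.9·3 = -1.7; e = -3.7 − (-1.7) = -2
x=4: ŷ = 10 − 3.9·4 = -5.6; e = -2.6 − (-5.6) = 3
x=7: ŷ = 10 − 3.9·7 = -17.3; e = -16.8 − (-17.3) = 0.5
x=8: ŷ = 10 − 3.9·8 = -21.2; e = -21.7 − (-21.2) = -0.5
x=9: ŷ = 10 − 3.9·9 = -25.1; e = -25.6 − (-25.1) = -0.5
Largest |e| is 3 at x = 4, residual 3.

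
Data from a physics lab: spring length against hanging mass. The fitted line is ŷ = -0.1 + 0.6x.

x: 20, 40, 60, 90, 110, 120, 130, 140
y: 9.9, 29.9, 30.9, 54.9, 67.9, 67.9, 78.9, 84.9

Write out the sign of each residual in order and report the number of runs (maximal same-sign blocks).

6 runs

x=20: ŷ = -0.1 + 0.6·20 = 11.9; r = 9.9 − 11.9 = -2
x=40: ŷ = -0.1 + 0.6·40 = 23.9; r = 29.9 − 23.9 = 6
x=60: ŷ = -0.1 + 0.6·60 = 35.9; r = 30.9 − 35.9 = -5
x=90: ŷ = -0.1 + 0.6·90 = 53.9; r = 54.9 − 53.9 = 1
x=110: ŷ = -0.1 + 0.6·110 = 65.9; r = 67.9 − 65.9 = 2
x=120: ŷ = -0.1 + 0.6·120 = 71.9; r = 67.9 − 71.9 = -4
x=130: ŷ = -0.1 + 0.6·130 = 77.9; r = 78.9 − 77.9 = 1
x=140: ŷ = -0.1 + 0.6·140 = 83.9; r = 84.9 − 83.9 = 1
Signs: − + − + + − + +
Runs: −×1, +×1, −×1, +×2, −×1, +×2 → 6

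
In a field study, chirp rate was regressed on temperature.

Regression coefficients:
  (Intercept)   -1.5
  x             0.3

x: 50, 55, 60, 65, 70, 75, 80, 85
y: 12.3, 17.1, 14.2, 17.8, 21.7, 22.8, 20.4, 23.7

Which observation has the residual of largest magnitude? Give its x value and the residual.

x=50: ŷ = -1.5 + 0.3·50 = 13.5; r = 12.3 − 13.5 = -1.2
x=55: ŷ = -1.5 + 0.3·55 = 15; r = 17.1 − 15 = 2.1
x=60: ŷ = -1.5 + 0.3·60 = 16.5; r = 14.2 − 16.5 = -2.3
x=65: ŷ = -1.5 + 0.3·65 = 18; r = 17.8 − 18 = -0.2
x=70: ŷ = -1.5 + 0.3·70 = 19.5; r = 21.7 − 19.5 = 2.2
x=75: ŷ = -1.5 + 0.3·75 = 21; r = 22.8 − 21 = 1.8
x=80: ŷ = -1.5 + 0.3·80 = 22.5; r = 20.4 − 22.5 = -2.1
x=85: ŷ = -1.5 + 0.3·85 = 24; r = 23.7 − 24 = -0.3
Largest |r| is 2.3 at x = 60, residual -2.3.

x = 60, r = -2.3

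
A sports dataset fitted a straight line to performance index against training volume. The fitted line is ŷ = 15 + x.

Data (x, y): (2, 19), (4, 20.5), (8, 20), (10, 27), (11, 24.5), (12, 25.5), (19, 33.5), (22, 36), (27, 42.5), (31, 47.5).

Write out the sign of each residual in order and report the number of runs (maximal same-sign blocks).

5 runs

x=2: ŷ = 15 + 2 = 17; r = 19 − 17 = 2
x=4: ŷ = 15 + 4 = 19; r = 20.5 − 19 = 1.5
x=8: ŷ = 15 + 8 = 23; r = 20 − 23 = -3
x=10: ŷ = 15 + 10 = 25; r = 27 − 25 = 2
x=11: ŷ = 15 + 11 = 26; r = 24.5 − 26 = -1.5
x=12: ŷ = 15 + 12 = 27; r = 25.5 − 27 = -1.5
x=19: ŷ = 15 + 19 = 34; r = 33.5 − 34 = -0.5
x=22: ŷ = 15 + 22 = 37; r = 36 − 37 = -1
x=27: ŷ = 15 + 27 = 42; r = 42.5 − 42 = 0.5
x=31: ŷ = 15 + 31 = 46; r = 47.5 − 46 = 1.5
Signs: + + − + − − − − + +
Runs: +×2, −×1, +×1, −×4, +×2 → 5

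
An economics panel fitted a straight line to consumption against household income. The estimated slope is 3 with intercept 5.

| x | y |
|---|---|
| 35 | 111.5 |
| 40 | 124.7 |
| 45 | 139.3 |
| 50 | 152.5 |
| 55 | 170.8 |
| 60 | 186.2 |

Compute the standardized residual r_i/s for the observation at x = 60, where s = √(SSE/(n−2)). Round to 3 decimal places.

0.718

x=35: ŷ = 5 + 3·35 = 110; r = 111.5 − 110 = 1.5
x=40: ŷ = 5 + 3·40 = 125; r = 124.7 − 125 = -0.3
x=45: ŷ = 5 + 3·45 = 140; r = 139.3 − 140 = -0.7
x=50: ŷ = 5 + 3·50 = 155; r = 152.5 − 155 = -2.5
x=55: ŷ = 5 + 3·55 = 170; r = 170.8 − 170 = 0.8
x=60: ŷ = 5 + 3·60 = 185; r = 186.2 − 185 = 1.2
SSE = 2.25 + 0.09 + 0.49 + 6.25 + 0.64 + 1.44 = 11.16
s = √(11.16/4) = 1.67033
r/s = 1.2 / 1.67033 = 0.718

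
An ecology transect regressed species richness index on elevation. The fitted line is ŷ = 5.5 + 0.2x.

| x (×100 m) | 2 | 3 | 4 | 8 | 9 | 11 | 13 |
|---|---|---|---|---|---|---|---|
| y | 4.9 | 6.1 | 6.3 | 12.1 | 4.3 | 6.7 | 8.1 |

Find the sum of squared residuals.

SSE = 36

x=2: ŷ = 5.5 + 0.2·2 = 5.9; e = 4.9 − 5.9 = -1
x=3: ŷ = 5.5 + 0.2·3 = 6.1; e = 6.1 − 6.1 = 0
x=4: ŷ = 5.5 + 0.2·4 = 6.3; e = 6.3 − 6.3 = 0
x=8: ŷ = 5.5 + 0.2·8 = 7.1; e = 12.1 − 7.1 = 5
x=9: ŷ = 5.5 + 0.2·9 = 7.3; e = 4.3 − 7.3 = -3
x=11: ŷ = 5.5 + 0.2·11 = 7.7; e = 6.7 − 7.7 = -1
x=13: ŷ = 5.5 + 0.2·13 = 8.1; e = 8.1 − 8.1 = 0
SSE = 1 + 0 + 0 + 25 + 9 + 1 + 0 = 36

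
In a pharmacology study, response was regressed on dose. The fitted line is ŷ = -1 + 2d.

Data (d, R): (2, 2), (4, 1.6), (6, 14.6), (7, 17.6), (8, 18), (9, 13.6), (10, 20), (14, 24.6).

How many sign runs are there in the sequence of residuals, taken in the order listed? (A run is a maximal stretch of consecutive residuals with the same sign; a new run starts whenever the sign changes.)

d=2: ŷ = -1 + 2·2 = 3; e = 2 − 3 = -1
d=4: ŷ = -1 + 2·4 = 7; e = 1.6 − 7 = -5.4
d=6: ŷ = -1 + 2·6 = 11; e = 14.6 − 11 = 3.6
d=7: ŷ = -1 + 2·7 = 13; e = 17.6 − 13 = 4.6
d=8: ŷ = -1 + 2·8 = 15; e = 18 − 15 = 3
d=9: ŷ = -1 + 2·9 = 17; e = 13.6 − 17 = -3.4
d=10: ŷ = -1 + 2·10 = 19; e = 20 − 19 = 1
d=14: ŷ = -1 + 2·14 = 27; e = 24.6 − 27 = -2.4
Signs: − − + + + − + −
Runs: −×2, +×3, −×1, +×1, −×1 → 5

5 runs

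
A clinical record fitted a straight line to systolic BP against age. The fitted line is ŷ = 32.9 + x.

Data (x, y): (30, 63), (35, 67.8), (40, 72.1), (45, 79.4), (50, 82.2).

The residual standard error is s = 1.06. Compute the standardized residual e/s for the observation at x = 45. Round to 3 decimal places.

ŷ = 32.9 + 45 = 77.9
e = 79.4 − 77.9 = 1.5
e/s = 1.5 / 1.06 = 1.415

1.415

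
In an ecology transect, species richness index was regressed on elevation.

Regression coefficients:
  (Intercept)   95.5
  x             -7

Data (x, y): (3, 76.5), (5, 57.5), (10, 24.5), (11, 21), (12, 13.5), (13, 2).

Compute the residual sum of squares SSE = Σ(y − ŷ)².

x=3: ŷ = 95.5 − 7·3 = 74.5; e = 76.5 − 74.5 = 2
x=5: ŷ = 95.5 − 7·5 = 60.5; e = 57.5 − 60.5 = -3
x=10: ŷ = 95.5 − 7·10 = 25.5; e = 24.5 − 25.5 = -1
x=11: ŷ = 95.5 − 7·11 = 18.5; e = 21 − 18.5 = 2.5
x=12: ŷ = 95.5 − 7·12 = 11.5; e = 13.5 − 11.5 = 2
x=13: ŷ = 95.5 − 7·13 = 4.5; e = 2 − 4.5 = -2.5
SSE = 4 + 9 + 1 + 6.25 + 4 + 6.25 = 30.5

SSE = 30.5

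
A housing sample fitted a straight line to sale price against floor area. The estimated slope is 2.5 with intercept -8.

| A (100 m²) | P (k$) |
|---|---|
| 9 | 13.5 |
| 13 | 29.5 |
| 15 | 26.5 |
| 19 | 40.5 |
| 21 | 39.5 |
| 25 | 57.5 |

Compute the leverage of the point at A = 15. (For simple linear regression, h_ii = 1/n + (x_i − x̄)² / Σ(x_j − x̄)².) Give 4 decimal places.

h = 0.1905

Ā = (9 + 13 + 15 + 19 + 21 + 25)/6 = 17
Σ(A − Ā)² = 64 + 16 + 4 + 4 + 16 + 64 = 168
h = 1/6 + (-2)²/168 = 0.166667 + 0.0238095 = 0.1905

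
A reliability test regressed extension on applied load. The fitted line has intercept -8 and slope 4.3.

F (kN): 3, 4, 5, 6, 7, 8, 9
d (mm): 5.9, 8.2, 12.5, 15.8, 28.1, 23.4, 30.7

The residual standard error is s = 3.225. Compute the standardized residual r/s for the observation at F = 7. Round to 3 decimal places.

1.860

d̂ = -8 + 4.3·7 = 22.1
r = 28.1 − 22.1 = 6
r/s = 6 / 3.225 = 1.860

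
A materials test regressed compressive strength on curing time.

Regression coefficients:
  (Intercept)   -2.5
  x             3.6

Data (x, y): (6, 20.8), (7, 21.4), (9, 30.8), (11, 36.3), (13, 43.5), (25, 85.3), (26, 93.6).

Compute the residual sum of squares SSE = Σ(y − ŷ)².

x=6: ŷ = -2.5 + 3.6·6 = 19.1; e = 20.8 − 19.1 = 1.7
x=7: ŷ = -2.5 + 3.6·7 = 22.7; e = 21.4 − 22.7 = -1.3
x=9: ŷ = -2.5 + 3.6·9 = 29.9; e = 30.8 − 29.9 = 0.9
x=11: ŷ = -2.5 + 3.6·11 = 37.1; e = 36.3 − 37.1 = -0.8
x=13: ŷ = -2.5 + 3.6·13 = 44.3; e = 43.5 − 44.3 = -0.8
x=25: ŷ = -2.5 + 3.6·25 = 87.5; e = 85.3 − 87.5 = -2.2
x=26: ŷ = -2.5 + 3.6·26 = 91.1; e = 93.6 − 91.1 = 2.5
SSE = 2.89 + 1.69 + 0.81 + 0.64 + 0.64 + 4.84 + 6.25 = 17.76

SSE = 17.76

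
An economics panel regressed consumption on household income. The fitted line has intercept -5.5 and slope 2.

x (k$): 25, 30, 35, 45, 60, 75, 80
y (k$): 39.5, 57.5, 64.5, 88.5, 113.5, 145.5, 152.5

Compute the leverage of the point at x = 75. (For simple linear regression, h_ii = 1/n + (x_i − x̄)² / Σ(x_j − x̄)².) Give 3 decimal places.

h = 0.358

x̄ = (25 + 30 + 35 + 45 + 60 + 75 + 80)/7 = 50
Σ(x − x̄)² = 625 + 400 + 225 + 25 + 100 + 625 + 900 = 2900
h = 1/7 + (25)²/2900 = 0.142857 + 0.215517 = 0.358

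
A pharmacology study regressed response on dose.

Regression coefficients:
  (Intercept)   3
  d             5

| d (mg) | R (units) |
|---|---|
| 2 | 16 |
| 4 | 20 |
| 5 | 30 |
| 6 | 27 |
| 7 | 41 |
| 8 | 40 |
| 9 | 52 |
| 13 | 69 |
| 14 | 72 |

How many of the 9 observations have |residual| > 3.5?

d=2: R̂ = 3 + 5·2 = 13; e = 16 − 13 = 3
d=4: R̂ = 3 + 5·4 = 23; e = 20 − 23 = -3
d=5: R̂ = 3 + 5·5 = 28; e = 30 − 28 = 2
d=6: R̂ = 3 + 5·6 = 33; e = 27 − 33 = -6
d=7: R̂ = 3 + 5·7 = 38; e = 41 − 38 = 3
d=8: R̂ = 3 + 5·8 = 43; e = 40 − 43 = -3
d=9: R̂ = 3 + 5·9 = 48; e = 52 − 48 = 4
d=13: R̂ = 3 + 5·13 = 68; e = 69 − 68 = 1
d=14: R̂ = 3 + 5·14 = 73; e = 72 − 73 = -1
|e| > 3.5: d=6 (|e|=6), d=9 (|e|=4) → 2

2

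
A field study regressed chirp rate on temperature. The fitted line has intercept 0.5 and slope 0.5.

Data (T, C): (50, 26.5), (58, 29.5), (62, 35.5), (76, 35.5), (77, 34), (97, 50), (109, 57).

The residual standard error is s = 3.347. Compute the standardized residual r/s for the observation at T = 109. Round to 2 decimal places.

ŷ = 0.5 + 0.5·109 = 55
r = 57 − 55 = 2
r/s = 2 / 3.347 = 0.60

0.60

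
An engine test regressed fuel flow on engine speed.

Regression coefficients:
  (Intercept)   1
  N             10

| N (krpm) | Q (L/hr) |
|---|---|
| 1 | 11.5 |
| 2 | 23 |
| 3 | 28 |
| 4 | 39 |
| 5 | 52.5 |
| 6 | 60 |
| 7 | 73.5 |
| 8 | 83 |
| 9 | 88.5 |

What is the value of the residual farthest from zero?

e = -3

N=1: Q̂ = 1 + 10·1 = 11; e = 11.5 − 11 = 0.5
N=2: Q̂ = 1 + 10·2 = 21; e = 23 − 21 = 2
N=3: Q̂ = 1 + 10·3 = 31; e = 28 − 31 = -3
N=4: Q̂ = 1 + 10·4 = 41; e = 39 − 41 = -2
N=5: Q̂ = 1 + 10·5 = 51; e = 52.5 − 51 = 1.5
N=6: Q̂ = 1 + 10·6 = 61; e = 60 − 61 = -1
N=7: Q̂ = 1 + 10·7 = 71; e = 73.5 − 71 = 2.5
N=8: Q̂ = 1 + 10·8 = 81; e = 83 − 81 = 2
N=9: Q̂ = 1 + 10·9 = 91; e = 88.5 − 91 = -2.5
Largest |e| is 3 at N = 3, residual -3.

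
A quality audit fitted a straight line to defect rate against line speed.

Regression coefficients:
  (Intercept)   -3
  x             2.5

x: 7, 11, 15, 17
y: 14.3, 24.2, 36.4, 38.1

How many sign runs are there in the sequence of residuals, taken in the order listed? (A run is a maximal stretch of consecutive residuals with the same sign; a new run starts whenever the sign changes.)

x=7: ŷ = -3 + 2.5·7 = 14.5; e = 14.3 − 14.5 = -0.2
x=11: ŷ = -3 + 2.5·11 = 24.5; e = 24.2 − 24.5 = -0.3
x=15: ŷ = -3 + 2.5·15 = 34.5; e = 36.4 − 34.5 = 1.9
x=17: ŷ = -3 + 2.5·17 = 39.5; e = 38.1 − 39.5 = -1.4
Signs: − − + −
Runs: −×2, +×1, −×1 → 3

3 runs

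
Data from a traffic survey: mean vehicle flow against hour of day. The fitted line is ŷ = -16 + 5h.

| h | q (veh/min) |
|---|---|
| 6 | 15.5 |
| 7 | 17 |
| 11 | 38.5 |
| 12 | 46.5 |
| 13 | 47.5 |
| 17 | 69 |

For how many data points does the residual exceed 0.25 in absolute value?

h=6: ŷ = -16 + 5·6 = 14; r = 15.5 − 14 = 1.5
h=7: ŷ = -16 + 5·7 = 19; r = 17 − 19 = -2
h=11: ŷ = -16 + 5·11 = 39; r = 38.5 − 39 = -0.5
h=12: ŷ = -16 + 5·12 = 44; r = 46.5 − 44 = 2.5
h=13: ŷ = -16 + 5·13 = 49; r = 47.5 − 49 = -1.5
h=17: ŷ = -16 + 5·17 = 69; r = 69 − 69 = 0
|r| > 0.25: h=6 (|r|=1.5), h=7 (|r|=2), h=11 (|r|=0.5), h=12 (|r|=2.5), h=13 (|r|=1.5) → 5

5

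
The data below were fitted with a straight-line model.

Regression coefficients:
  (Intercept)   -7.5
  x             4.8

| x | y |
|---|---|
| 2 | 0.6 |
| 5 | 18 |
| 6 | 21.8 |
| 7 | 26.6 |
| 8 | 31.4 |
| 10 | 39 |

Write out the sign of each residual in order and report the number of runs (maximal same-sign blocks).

x=2: ŷ = -7.5 + 4.8·2 = 2.1; e = 0.6 − 2.1 = -1.5
x=5: ŷ = -7.5 + 4.8·5 = 16.5; e = 18 − 16.5 = 1.5
x=6: ŷ = -7.5 + 4.8·6 = 21.3; e = 21.8 − 21.3 = 0.5
x=7: ŷ = -7.5 + 4.8·7 = 26.1; e = 26.6 − 26.1 = 0.5
x=8: ŷ = -7.5 + 4.8·8 = 30.9; e = 31.4 − 30.9 = 0.5
x=10: ŷ = -7.5 + 4.8·10 = 40.5; e = 39 − 40.5 = -1.5
Signs: − + + + + −
Runs: −×1, +×4, −×1 → 3

3 runs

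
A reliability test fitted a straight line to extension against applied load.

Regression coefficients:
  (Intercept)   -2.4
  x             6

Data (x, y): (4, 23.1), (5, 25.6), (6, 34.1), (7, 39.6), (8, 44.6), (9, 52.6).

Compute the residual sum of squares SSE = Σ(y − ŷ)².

x=4: ŷ = -2.4 + 6·4 = 21.6; r = 23.1 − 21.6 = 1.5
x=5: ŷ = -2.4 + 6·5 = 27.6; r = 25.6 − 27.6 = -2
x=6: ŷ = -2.4 + 6·6 = 33.6; r = 34.1 − 33.6 = 0.5
x=7: ŷ = -2.4 + 6·7 = 39.6; r = 39.6 − 39.6 = 0
x=8: ŷ = -2.4 + 6·8 = 45.6; r = 44.6 − 45.6 = -1
x=9: ŷ = -2.4 + 6·9 = 51.6; r = 52.6 − 51.6 = 1
SSE = 2.25 + 4 + 0.25 + 0 + 1 + 1 = 8.5

SSE = 8.5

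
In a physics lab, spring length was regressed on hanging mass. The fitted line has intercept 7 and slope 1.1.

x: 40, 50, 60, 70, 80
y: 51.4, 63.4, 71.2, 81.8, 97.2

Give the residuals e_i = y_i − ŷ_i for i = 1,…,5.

0.4, 1.4, -1.8, -2.2, 2.2

x=40: ŷ = 7 + 1.1·40 = 51; e = 51.4 − 51 = 0.4
x=50: ŷ = 7 + 1.1·50 = 62; e = 63.4 − 62 = 1.4
x=60: ŷ = 7 + 1.1·60 = 73; e = 71.2 − 73 = -1.8
x=70: ŷ = 7 + 1.1·70 = 84; e = 81.8 − 84 = -2.2
x=80: ŷ = 7 + 1.1·80 = 95; e = 97.2 − 95 = 2.2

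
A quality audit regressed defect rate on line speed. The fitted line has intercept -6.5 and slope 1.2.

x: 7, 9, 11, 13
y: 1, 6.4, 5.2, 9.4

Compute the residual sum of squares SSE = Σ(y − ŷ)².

SSE = 7.56

x=7: ŷ = -6.5 + 1.2·7 = 1.9; e = 1 − 1.9 = -0.9
x=9: ŷ = -6.5 + 1.2·9 = 4.3; e = 6.4 − 4.3 = 2.1
x=11: ŷ = -6.5 + 1.2·11 = 6.7; e = 5.2 − 6.7 = -1.5
x=13: ŷ = -6.5 + 1.2·13 = 9.1; e = 9.4 − 9.1 = 0.3
SSE = 0.81 + 4.41 + 2.25 + 0.09 = 7.56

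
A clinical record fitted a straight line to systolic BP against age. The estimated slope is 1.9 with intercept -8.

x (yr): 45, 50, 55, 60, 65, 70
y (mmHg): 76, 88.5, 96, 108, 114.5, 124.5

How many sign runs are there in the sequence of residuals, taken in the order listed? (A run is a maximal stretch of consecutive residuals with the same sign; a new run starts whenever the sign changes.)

x=45: ŷ = -8 + 1.9·45 = 77.5; e = 76 − 77.5 = -1.5
x=50: ŷ = -8 + 1.9·50 = 87; e = 88.5 − 87 = 1.5
x=55: ŷ = -8 + 1.9·55 = 96.5; e = 96 − 96.5 = -0.5
x=60: ŷ = -8 + 1.9·60 = 106; e = 108 − 106 = 2
x=65: ŷ = -8 + 1.9·65 = 115.5; e = 114.5 − 115.5 = -1
x=70: ŷ = -8 + 1.9·70 = 125; e = 124.5 − 125 = -0.5
Signs: − + − + − −
Runs: −×1, +×1, −×1, +×1, −×2 → 5

5 runs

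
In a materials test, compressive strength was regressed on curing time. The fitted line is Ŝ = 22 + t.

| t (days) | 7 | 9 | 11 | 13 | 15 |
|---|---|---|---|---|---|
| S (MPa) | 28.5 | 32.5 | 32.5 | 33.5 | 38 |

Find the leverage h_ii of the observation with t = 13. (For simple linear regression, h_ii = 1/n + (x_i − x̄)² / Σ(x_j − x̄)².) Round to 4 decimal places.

t̄ = (7 + 9 + 11 + 13 + 15)/5 = 11
Σ(t − t̄)² = 16 + 4 + 0 + 4 + 16 = 40
h = 1/5 + (2)²/40 = 0.2 + 0.1 = 0.3000

h = 0.3000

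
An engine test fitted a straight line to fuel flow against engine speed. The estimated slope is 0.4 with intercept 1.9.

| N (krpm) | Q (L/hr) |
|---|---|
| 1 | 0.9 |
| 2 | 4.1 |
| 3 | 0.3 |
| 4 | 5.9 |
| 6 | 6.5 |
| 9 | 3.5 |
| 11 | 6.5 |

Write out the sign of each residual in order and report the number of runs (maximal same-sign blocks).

6 runs

N=1: Q̂ = 1.9 + 0.4·1 = 2.3; r = 0.9 − 2.3 = -1.4
N=2: Q̂ = 1.9 + 0.4·2 = 2.7; r = 4.1 − 2.7 = 1.4
N=3: Q̂ = 1.9 + 0.4·3 = 3.1; r = 0.3 − 3.1 = -2.8
N=4: Q̂ = 1.9 + 0.4·4 = 3.5; r = 5.9 − 3.5 = 2.4
N=6: Q̂ = 1.9 + 0.4·6 = 4.3; r = 6.5 − 4.3 = 2.2
N=9: Q̂ = 1.9 + 0.4·9 = 5.5; r = 3.5 − 5.5 = -2
N=11: Q̂ = 1.9 + 0.4·11 = 6.3; r = 6.5 − 6.3 = 0.2
Signs: − + − + + − +
Runs: −×1, +×1, −×1, +×2, −×1, +×1 → 6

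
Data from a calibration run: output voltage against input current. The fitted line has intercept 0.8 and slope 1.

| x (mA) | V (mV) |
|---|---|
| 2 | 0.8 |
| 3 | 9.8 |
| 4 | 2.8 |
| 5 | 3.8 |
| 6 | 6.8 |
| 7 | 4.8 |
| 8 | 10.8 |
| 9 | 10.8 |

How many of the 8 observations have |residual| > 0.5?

x=2: V̂ = 0.8 + 2 = 2.8; r = 0.8 − 2.8 = -2
x=3: V̂ = 0.8 + 3 = 3.8; r = 9.8 − 3.8 = 6
x=4: V̂ = 0.8 + 4 = 4.8; r = 2.8 − 4.8 = -2
x=5: V̂ = 0.8 + 5 = 5.8; r = 3.8 − 5.8 = -2
x=6: V̂ = 0.8 + 6 = 6.8; r = 6.8 − 6.8 = 0
x=7: V̂ = 0.8 + 7 = 7.8; r = 4.8 − 7.8 = -3
x=8: V̂ = 0.8 + 8 = 8.8; r = 10.8 − 8.8 = 2
x=9: V̂ = 0.8 + 9 = 9.8; r = 10.8 − 9.8 = 1
|r| > 0.5: x=2 (|r|=2), x=3 (|r|=6), x=4 (|r|=2), x=5 (|r|=2), x=7 (|r|=3), x=8 (|r|=2), x=9 (|r|=1) → 7

7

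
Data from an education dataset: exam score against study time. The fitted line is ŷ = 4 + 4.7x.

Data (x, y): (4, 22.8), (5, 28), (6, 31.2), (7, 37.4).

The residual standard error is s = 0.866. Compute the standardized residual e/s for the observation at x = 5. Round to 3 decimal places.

ŷ = 4 + 4.7·5 = 27.5
e = 28 − 27.5 = 0.5
e/s = 0.5 / 0.866 = 0.577

0.577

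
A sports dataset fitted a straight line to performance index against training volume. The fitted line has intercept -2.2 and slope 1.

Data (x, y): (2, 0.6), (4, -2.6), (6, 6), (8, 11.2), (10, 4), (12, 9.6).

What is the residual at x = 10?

e = -3.8

ŷ = -2.2 + 10 = 7.8
e = 4 − 7.8 = -3.8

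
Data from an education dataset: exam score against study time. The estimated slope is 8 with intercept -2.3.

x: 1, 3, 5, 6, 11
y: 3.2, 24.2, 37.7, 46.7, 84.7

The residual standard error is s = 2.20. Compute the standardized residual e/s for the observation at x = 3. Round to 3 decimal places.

1.136

ŷ = -2.3 + 8·3 = 21.7
e = 24.2 − 21.7 = 2.5
e/s = 2.5 / 2.20 = 1.136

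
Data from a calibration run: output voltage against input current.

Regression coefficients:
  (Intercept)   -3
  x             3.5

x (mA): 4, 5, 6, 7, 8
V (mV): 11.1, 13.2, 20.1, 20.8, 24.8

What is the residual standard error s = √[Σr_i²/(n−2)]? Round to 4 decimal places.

x=4: ŷ = -3 + 3.5·4 = 11; r = 11.1 − 11 = 0.1
x=5: ŷ = -3 + 3.5·5 = 14.5; r = 13.2 − 14.5 = -1.3
x=6: ŷ = -3 + 3.5·6 = 18; r = 20.1 − 18 = 2.1
x=7: ŷ = -3 + 3.5·7 = 21.5; r = 20.8 − 21.5 = -0.7
x=8: ŷ = -3 + 3.5·8 = 25; r = 24.8 − 25 = -0.2
SSE = 0.01 + 1.69 + 4.41 + 0.49 + 0.04 = 6.64
s = √(6.64/3) = √2.21333 ≈ 1.4877

s = 1.4877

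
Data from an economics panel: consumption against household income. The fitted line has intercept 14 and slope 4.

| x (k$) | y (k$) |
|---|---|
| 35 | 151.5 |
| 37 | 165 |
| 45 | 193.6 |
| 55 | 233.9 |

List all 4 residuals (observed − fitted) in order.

-2.5, 3, -0.4, -0.1

x=35: ŷ = 14 + 4·35 = 154; e = 151.5 − 154 = -2.5
x=37: ŷ = 14 + 4·37 = 162; e = 165 − 162 = 3
x=45: ŷ = 14 + 4·45 = 194; e = 193.6 − 194 = -0.4
x=55: ŷ = 14 + 4·55 = 234; e = 233.9 − 234 = -0.1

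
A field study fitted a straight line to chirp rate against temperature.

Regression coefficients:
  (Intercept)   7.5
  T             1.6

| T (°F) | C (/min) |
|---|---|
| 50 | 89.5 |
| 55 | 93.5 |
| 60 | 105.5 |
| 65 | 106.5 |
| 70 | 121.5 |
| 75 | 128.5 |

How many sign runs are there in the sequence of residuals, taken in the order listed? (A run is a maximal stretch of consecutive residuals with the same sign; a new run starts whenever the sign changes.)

T=50: ŷ = 7.5 + 1.6·50 = 87.5; e = 89.5 − 87.5 = 2
T=55: ŷ = 7.5 + 1.6·55 = 95.5; e = 93.5 − 95.5 = -2
T=60: ŷ = 7.5 + 1.6·60 = 103.5; e = 105.5 − 103.5 = 2
T=65: ŷ = 7.5 + 1.6·65 = 111.5; e = 106.5 − 111.5 = -5
T=70: ŷ = 7.5 + 1.6·70 = 119.5; e = 121.5 − 119.5 = 2
T=75: ŷ = 7.5 + 1.6·75 = 127.5; e = 128.5 − 127.5 = 1
Signs: + − + − + +
Runs: +×1, −×1, +×1, −×1, +×2 → 5

5 runs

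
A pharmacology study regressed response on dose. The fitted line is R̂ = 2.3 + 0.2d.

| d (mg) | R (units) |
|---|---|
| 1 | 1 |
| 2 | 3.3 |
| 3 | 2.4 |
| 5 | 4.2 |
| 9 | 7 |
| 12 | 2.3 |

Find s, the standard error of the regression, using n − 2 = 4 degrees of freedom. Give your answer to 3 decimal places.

s = 2.112

d=1: R̂ = 2.3 + 0.2·1 = 2.5; e = 1 − 2.5 = -1.5
d=2: R̂ = 2.3 + 0.2·2 = 2.7; e = 3.3 − 2.7 = 0.6
d=3: R̂ = 2.3 + 0.2·3 = 2.9; e = 2.4 − 2.9 = -0.5
d=5: R̂ = 2.3 + 0.2·5 = 3.3; e = 4.2 − 3.3 = 0.9
d=9: R̂ = 2.3 + 0.2·9 = 4.1; e = 7 − 4.1 = 2.9
d=12: R̂ = 2.3 + 0.2·12 = 4.7; e = 2.3 − 4.7 = -2.4
SSE = 2.25 + 0.36 + 0.25 + 0.81 + 8.41 + 5.76 = 17.84
s = √(17.84/4) = √4.46 ≈ 2.112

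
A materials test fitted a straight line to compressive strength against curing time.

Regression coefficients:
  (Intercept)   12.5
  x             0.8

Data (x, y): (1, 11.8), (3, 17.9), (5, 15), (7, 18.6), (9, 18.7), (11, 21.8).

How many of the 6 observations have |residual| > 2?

x=1: ŷ = 12.5 + 0.8·1 = 13.3; e = 11.8 − 13.3 = -1.5
x=3: ŷ = 12.5 + 0.8·3 = 14.9; e = 17.9 − 14.9 = 3
x=5: ŷ = 12.5 + 0.8·5 = 16.5; e = 15 − 16.5 = -1.5
x=7: ŷ = 12.5 + 0.8·7 = 18.1; e = 18.6 − 18.1 = 0.5
x=9: ŷ = 12.5 + 0.8·9 = 19.7; e = 18.7 − 19.7 = -1
x=11: ŷ = 12.5 + 0.8·11 = 21.3; e = 21.8 − 21.3 = 0.5
|e| > 2: x=3 (|e|=3) → 1

1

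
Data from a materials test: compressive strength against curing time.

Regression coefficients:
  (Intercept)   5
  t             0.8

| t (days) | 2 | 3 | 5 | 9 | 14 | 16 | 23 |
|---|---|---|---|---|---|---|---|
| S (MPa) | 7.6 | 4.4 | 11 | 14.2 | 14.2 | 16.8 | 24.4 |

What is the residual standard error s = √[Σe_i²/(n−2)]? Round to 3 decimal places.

t=2: ŷ = 5 + 0.8·2 = 6.6; e = 7.6 − 6.6 = 1
t=3: ŷ = 5 + 0.8·3 = 7.4; e = 4.4 − 7.4 = -3
t=5: ŷ = 5 + 0.8·5 = 9; e = 11 − 9 = 2
t=9: ŷ = 5 + 0.8·9 = 12.2; e = 14.2 − 12.2 = 2
t=14: ŷ = 5 + 0.8·14 = 16.2; e = 14.2 − 16.2 = -2
t=16: ŷ = 5 + 0.8·16 = 17.8; e = 16.8 − 17.8 = -1
t=23: ŷ = 5 + 0.8·23 = 23.4; e = 24.4 − 23.4 = 1
SSE = 1 + 9 + 4 + 4 + 4 + 1 + 1 = 24
s = √(24/5) = √4.8 ≈ 2.191

s = 2.191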